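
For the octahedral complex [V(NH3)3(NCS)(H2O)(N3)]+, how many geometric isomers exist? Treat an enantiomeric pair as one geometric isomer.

The six octahedral sites form three mutually perpendicular trans pairs.
Systematic placement gives 4 geometric isomers: NH3 mer (3 arrangements); NH3 fac (chiral).

4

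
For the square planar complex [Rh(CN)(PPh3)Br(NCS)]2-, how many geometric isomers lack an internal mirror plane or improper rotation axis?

0

In a square planar complex each vertex has one trans partner and two cis neighbours.
Systematic placement gives 3 geometric isomers: (Br/NCS trans, CN/PPh3 trans); (Br/PPh3 trans, CN/NCS trans); (Br/CN trans, NCS/PPh3 trans).
Each arrangement has an internal mirror plane or centre of symmetry, so none is chiral.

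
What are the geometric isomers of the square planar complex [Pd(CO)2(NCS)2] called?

A square has two trans pairs of vertices; adjacent vertices are cis.
There are 2 geometric isomers: CO cis; CO trans.

cis and trans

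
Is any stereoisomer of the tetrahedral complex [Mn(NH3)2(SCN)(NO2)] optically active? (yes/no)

no

In a tetrahedral complex all four positions are equivalent and every pair of ligands is adjacent — there is no cis/trans distinction.
Only one geometric arrangement is possible.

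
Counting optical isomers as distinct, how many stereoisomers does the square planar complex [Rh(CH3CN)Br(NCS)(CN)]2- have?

3

A square has two trans pairs of vertices; adjacent vertices are cis.
Systematic placement gives 3 geometric isomers: (Br/CN trans, CH3CN/NCS trans); (Br/NCS trans, CH3CN/CN trans); (Br/CH3CN trans, CN/NCS trans).
Each arrangement has an internal mirror plane or centre of symmetry, so none is chiral.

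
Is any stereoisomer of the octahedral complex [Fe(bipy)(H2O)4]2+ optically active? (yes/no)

no

Each bipy is bidentate and must span two cis positions.
Only one geometric arrangement is possible.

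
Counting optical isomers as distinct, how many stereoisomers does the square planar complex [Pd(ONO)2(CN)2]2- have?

2

A square has two trans pairs of vertices; adjacent vertices are cis.
The distinct arrangements are (2 in all): ONO cis; ONO trans.
Each arrangement has an internal mirror plane or centre of symmetry, so none is chiral.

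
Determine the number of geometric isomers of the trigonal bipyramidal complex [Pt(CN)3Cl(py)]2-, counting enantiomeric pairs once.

4

A trigonal bipyramid has two axial and three equatorial sites, which are chemically inequivalent.
The distinct arrangements are (4 in all): Cl equatorial, py equatorial; Cl axial, py equatorial; Cl equatorial, py axial; Cl axial, py axial.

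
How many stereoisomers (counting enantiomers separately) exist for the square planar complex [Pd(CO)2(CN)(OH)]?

2

Systematic placement gives 2 geometric isomers: CO cis; CO trans.
Each arrangement has an internal mirror plane or centre of symmetry, so none is chiral.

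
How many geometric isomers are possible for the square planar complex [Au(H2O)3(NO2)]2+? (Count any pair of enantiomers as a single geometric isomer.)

In a square planar complex each vertex has one trans partner and two cis neighbours.
Only one geometric arrangement is possible.

1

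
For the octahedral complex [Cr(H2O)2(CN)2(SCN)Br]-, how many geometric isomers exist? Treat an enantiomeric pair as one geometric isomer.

The six octahedral sites form three mutually perpendicular trans pairs.
Systematic placement gives 6 geometric isomers: H2O cis, CN cis (3 arrangements, 2 chiral); H2O trans, CN cis; H2O cis, CN trans; H2O trans, CN trans.

6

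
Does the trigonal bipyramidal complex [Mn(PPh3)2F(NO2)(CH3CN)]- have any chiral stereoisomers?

A trigonal bipyramid has two axial and three equatorial sites, which are chemically inequivalent.
Exhaustive case analysis gives 7 geometric isomers.
Of these, 3 lack any improper symmetry element and so occur as enantiomeric pairs, giving 7 + 3 = 10 stereoisomers in total.

yes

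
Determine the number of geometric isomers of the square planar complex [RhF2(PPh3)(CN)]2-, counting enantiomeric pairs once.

2

A square has two trans pairs of vertices; adjacent vertices are cis.
There are 2 geometric isomers: F cis; F trans.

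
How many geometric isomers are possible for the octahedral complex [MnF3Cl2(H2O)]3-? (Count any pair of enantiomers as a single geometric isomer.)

In an octahedral complex each vertex has one trans partner and four cis neighbours.
Systematic placement gives 3 geometric isomers: F mer, Cl trans; F fac, Cl cis; F mer, Cl cis.

3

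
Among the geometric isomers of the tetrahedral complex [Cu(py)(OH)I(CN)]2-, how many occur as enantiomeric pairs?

Only one geometric arrangement is possible; it has no improper symmetry element, so it exists as a pair of enantiomers (2 stereoisomers).

1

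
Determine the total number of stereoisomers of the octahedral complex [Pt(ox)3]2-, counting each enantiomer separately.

2

The six octahedral sites form three mutually perpendicular trans pairs.
Each ox is bidentate and must span two cis positions.
Only one geometric arrangement is possible; it has no improper symmetry element, so it exists as a pair of enantiomers (2 stereoisomers).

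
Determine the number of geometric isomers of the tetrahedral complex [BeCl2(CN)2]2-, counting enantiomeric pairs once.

All four vertices of a tetrahedron are equivalent and mutually adjacent, so cis/trans isomerism cannot arise.
Only one geometric arrangement is possible.

1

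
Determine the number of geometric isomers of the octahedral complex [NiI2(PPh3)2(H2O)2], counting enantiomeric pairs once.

In an octahedral complex each vertex has one trans partner and four cis neighbours.
The distinct arrangements are (5 in all): I trans, PPh3 trans, H2O trans; I cis, PPh3 cis, H2O trans; I cis, PPh3 trans, H2O cis; I cis, PPh3 cis, H2O cis (chiral); I trans, PPh3 cis, H2O cis.

5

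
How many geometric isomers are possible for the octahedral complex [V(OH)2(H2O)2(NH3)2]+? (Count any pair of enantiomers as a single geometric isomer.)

5

An octahedron has six vertices in three trans pairs; every non-trans pair is cis.
Working through the distinct placements yields 5 geometric isomers: OH trans, H2O trans, NH3 trans; OH cis, H2O trans, NH3 cis; OH trans, H2O cis, NH3 cis; OH cis, H2O cis, NH3 cis (chiral); OH cis, H2O cis, NH3 trans.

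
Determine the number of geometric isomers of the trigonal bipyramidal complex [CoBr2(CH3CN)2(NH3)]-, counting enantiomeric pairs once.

A trigonal bipyramid has two axial and three equatorial sites, which are chemically inequivalent.
Placing the ligands in turn and identifying arrangements related by rotation or reflection leaves 5 distinct geometric isomers.

5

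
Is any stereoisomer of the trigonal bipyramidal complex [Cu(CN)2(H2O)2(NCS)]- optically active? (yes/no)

In a trigonal bipyramid the two axial positions differ from the three equatorial ones.
Exhaustive case analysis gives 5 geometric isomers.
One of these lacks any improper symmetry element and so occurs as an enantiomeric pair, giving 5 + 1 = 6 stereoisomers in total.

yes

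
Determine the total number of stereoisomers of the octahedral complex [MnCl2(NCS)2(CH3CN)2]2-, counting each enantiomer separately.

In an octahedral complex each vertex has one trans partner and four cis neighbours.
Systematic placement gives 5 geometric isomers: Cl trans, NCS trans, CH3CN trans; Cl cis, NCS cis, CH3CN trans; Cl cis, NCS trans, CH3CN cis; Cl cis, NCS cis, CH3CN cis (chiral); Cl trans, NCS cis, CH3CN cis.
One of these lacks any improper symmetry element and so occurs as an enantiomeric pair, giving 5 + 1 = 6 stereoisomers in total.

6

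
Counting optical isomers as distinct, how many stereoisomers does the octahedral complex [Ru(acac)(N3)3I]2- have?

The six octahedral sites form three mutually perpendicular trans pairs.
Each acac is bidentate and must span two cis positions.
Working through the distinct placements yields 2 geometric isomers: N3 fac; N3 mer.
Each arrangement has an internal mirror plane or centre of symmetry, so none is chiral.

2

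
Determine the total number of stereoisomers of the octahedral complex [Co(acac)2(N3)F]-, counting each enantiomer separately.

3

An octahedron has six vertices in three trans pairs; every non-trans pair is cis.
Each acac is bidentate and must span two cis positions.
Working through the distinct placements yields 2 geometric isomers: N3 and F mutually trans; N3 and F mutually cis (chiral).
One of these lacks any improper symmetry element and so occurs as an enantiomeric pair, giving 2 + 1 = 3 stereoisomers in total.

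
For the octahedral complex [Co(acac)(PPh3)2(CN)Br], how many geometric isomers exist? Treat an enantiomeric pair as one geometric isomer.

4

In an octahedral complex each vertex has one trans partner and four cis neighbours.
Each acac is bidentate and must span two cis positions.
Working through the distinct placements yields 4 geometric isomers: PPh3 cis (3 arrangements, 2 chiral); PPh3 trans.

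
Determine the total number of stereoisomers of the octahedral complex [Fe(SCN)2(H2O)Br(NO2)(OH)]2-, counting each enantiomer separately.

In an octahedral complex each vertex has one trans partner and four cis neighbours.
Systematic enumeration (placing each ligand type in turn and discarding arrangements equivalent by rotation or reflection) gives 9 geometric isomers.
Of these, 6 lack any improper symmetry element and so occur as enantiomeric pairs, giving 9 + 6 = 15 stereoisomers in total.

15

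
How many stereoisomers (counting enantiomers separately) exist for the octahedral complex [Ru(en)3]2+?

2

The six octahedral sites form three mutually perpendicular trans pairs.
Each en is bidentate and must span two cis positions.
Only one geometric arrangement is possible; it has no improper symmetry element, so it exists as a pair of enantiomers (2 stereoisomers).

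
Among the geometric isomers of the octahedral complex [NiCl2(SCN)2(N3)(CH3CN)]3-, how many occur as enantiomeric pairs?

2

In an octahedral complex each vertex has one trans partner and four cis neighbours.
The distinct arrangements are (6 in all): Cl cis, SCN trans; Cl cis, SCN cis (3 arrangements, 2 chiral); Cl trans, SCN trans; Cl trans, SCN cis.
Of these, 2 lack any improper symmetry element and so occur as enantiomeric pairs, giving 6 + 2 = 8 stereoisomers in total.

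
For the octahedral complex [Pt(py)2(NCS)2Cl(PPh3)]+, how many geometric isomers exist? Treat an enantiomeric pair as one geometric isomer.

6

In an octahedral complex each vertex has one trans partner and four cis neighbours.
The distinct arrangements are (6 in all): py trans, NCS cis; py cis, NCS cis (3 arrangements, 2 chiral); py trans, NCS trans; py cis, NCS trans.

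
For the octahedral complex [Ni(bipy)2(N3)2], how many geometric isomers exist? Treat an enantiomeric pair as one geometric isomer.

The six octahedral sites form three mutually perpendicular trans pairs.
Each bipy is bidentate and must span two cis positions.
There are 2 geometric isomers: N3 trans; N3 cis (chiral).

2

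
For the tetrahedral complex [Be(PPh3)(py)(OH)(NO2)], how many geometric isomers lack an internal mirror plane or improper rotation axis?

In a tetrahedral complex all four positions are equivalent and every pair of ligands is adjacent — there is no cis/trans distinction.
Only one geometric arrangement is possible; it has no improper symmetry element, so it exists as a pair of enantiomers (2 stereoisomers).

1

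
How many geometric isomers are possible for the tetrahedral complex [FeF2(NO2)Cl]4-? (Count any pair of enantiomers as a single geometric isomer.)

1

In a tetrahedral complex all four positions are equivalent and every pair of ligands is adjacent — there is no cis/trans distinction.
Only one geometric arrangement is possible.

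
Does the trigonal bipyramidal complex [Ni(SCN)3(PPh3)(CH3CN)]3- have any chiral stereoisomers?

no

A trigonal bipyramid has two axial and three equatorial sites, which are chemically inequivalent.
There are 4 geometric isomers: PPh3 axial, CH3CN axial; PPh3 equatorial, CH3CN axial; PPh3 axial, CH3CN equatorial; PPh3 equatorial, CH3CN equatorial.
Each arrangement has an internal mirror plane or centre of symmetry, so none is chiral.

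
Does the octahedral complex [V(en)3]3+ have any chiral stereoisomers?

yes

An octahedron has six vertices in three trans pairs; every non-trans pair is cis.
Each en is bidentate and must span two cis positions.
Only one geometric arrangement is possible; it has no improper symmetry element, so it exists as a pair of enantiomers (2 stereoisomers).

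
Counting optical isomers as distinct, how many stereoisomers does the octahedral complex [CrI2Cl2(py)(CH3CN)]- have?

In an octahedral complex each vertex has one trans partner and four cis neighbours.
Systematic placement gives 6 geometric isomers: I cis, Cl cis (3 arrangements, 2 chiral); I trans, Cl cis; I cis, Cl trans; I trans, Cl trans.
Of these, 2 lack any improper symmetry element and so occur as enantiomeric pairs, giving 6 + 2 = 8 stereoisomers in total.

8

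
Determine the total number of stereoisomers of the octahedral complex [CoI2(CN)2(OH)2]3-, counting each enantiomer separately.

6

The six octahedral sites form three mutually perpendicular trans pairs.
Systematic placement gives 5 geometric isomers: I trans, CN trans, OH trans; I cis, CN trans, OH cis; I cis, CN cis, OH trans; I cis, CN cis, OH cis (chiral); I trans, CN cis, OH cis.
One of these lacks any improper symmetry element and so occurs as an enantiomeric pair, giving 5 + 1 = 6 stereoisomers in total.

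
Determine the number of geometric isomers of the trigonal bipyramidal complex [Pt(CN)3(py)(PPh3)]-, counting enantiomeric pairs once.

4

In a trigonal bipyramid the two axial positions differ from the three equatorial ones.
There are 4 geometric isomers: py equatorial, PPh3 equatorial; py equatorial, PPh3 axial; py axial, PPh3 equatorial; py axial, PPh3 axial.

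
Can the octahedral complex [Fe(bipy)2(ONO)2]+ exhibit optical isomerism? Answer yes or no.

The six octahedral sites form three mutually perpendicular trans pairs.
Each bipy is bidentate and must span two cis positions.
The distinct arrangements are (2 in all): ONO trans; ONO cis (chiral).
One of these lacks any improper symmetry element and so occurs as an enantiomeric pair, giving 2 + 1 = 3 stereoisomers in total.

yes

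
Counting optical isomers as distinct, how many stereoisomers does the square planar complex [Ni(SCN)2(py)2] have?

Systematic placement gives 2 geometric isomers: SCN cis; SCN trans.
Each arrangement has an internal mirror plane or centre of symmetry, so none is chiral.

2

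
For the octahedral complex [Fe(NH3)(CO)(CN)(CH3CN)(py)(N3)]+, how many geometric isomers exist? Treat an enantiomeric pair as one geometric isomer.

An octahedron has six vertices in three trans pairs; every non-trans pair is cis.
Placing the ligands in turn and identifying arrangements related by rotation or reflection leaves 15 distinct geometric isomers.

15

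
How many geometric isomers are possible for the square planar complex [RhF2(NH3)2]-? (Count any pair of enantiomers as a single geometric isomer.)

2

In a square planar complex each vertex has one trans partner and two cis neighbours.
Working through the distinct placements yields 2 geometric isomers: F cis; F trans.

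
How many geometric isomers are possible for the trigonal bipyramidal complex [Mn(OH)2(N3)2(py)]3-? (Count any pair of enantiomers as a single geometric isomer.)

A trigonal bipyramid has two axial and three equatorial sites, which are chemically inequivalent.
Placing the ligands in turn and identifying arrangements related by rotation or reflection leaves 5 distinct geometric isomers.

5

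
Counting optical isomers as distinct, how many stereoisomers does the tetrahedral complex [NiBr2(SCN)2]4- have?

All four vertices of a tetrahedron are equivalent and mutually adjacent, so cis/trans isomerism cannot arise.
Only one geometric arrangement is possible.

1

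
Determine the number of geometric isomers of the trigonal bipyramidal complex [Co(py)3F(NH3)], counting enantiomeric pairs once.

4

There are 4 geometric isomers: F axial, NH3 axial; F axial, NH3 equatorial; F equatorial, NH3 axial; F equatorial, NH3 equatorial.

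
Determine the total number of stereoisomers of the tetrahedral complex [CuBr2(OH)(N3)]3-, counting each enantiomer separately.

1

In a tetrahedral complex all four positions are equivalent and every pair of ligands is adjacent — there is no cis/trans distinction.
Only one geometric arrangement is possible.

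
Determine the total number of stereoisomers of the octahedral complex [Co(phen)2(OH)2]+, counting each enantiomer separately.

An octahedron has six vertices in three trans pairs; every non-trans pair is cis.
Each phen is bidentate and must span two cis positions.
There are 2 geometric isomers: OH trans; OH cis (chiral).
One of these lacks any improper symmetry element and so occurs as an enantiomeric pair, giving 2 + 1 = 3 stereoisomers in total.

3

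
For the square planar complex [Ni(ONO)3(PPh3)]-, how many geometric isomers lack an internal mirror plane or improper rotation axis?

0

Only one geometric arrangement is possible.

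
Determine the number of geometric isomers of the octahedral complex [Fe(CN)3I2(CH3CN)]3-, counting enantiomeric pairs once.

The six octahedral sites form three mutually perpendicular trans pairs.
There are 3 geometric isomers: CN mer, I trans; CN fac, I cis; CN mer, I cis.

3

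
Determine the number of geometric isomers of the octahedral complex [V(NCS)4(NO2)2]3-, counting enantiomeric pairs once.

The distinct arrangements are (2 in all): NO2 trans; NO2 cis.

2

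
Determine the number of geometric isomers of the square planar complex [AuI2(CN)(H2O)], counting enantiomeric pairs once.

2

There are 2 geometric isomers: I cis; I trans.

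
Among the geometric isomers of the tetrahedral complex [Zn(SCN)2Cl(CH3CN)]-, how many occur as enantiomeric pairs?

0

In a tetrahedral complex all four positions are equivalent and every pair of ligands is adjacent — there is no cis/trans distinction.
Only one geometric arrangement is possible.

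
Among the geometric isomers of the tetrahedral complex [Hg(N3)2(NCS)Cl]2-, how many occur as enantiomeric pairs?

In a tetrahedral complex all four positions are equivalent and every pair of ligands is adjacent — there is no cis/trans distinction.
Only one geometric arrangement is possible.

0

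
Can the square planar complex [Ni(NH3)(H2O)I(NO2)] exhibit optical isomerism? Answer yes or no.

no

In a square planar complex each vertex has one trans partner and two cis neighbours.
Working through the distinct placements yields 3 geometric isomers: (H2O/NH3 trans, I/NO2 trans); (H2O/NO2 trans, I/NH3 trans); (H2O/I trans, NH3/NO2 trans).
Each arrangement has an internal mirror plane or centre of symmetry, so none is chiral.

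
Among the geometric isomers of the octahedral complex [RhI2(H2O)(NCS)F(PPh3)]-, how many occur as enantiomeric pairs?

6

In an octahedral complex each vertex has one trans partner and four cis neighbours.
Placing the ligands in turn and identifying arrangements related by rotation or reflection leaves 9 distinct geometric isomers.
Of these, 6 lack any improper symmetry element and so occur as enantiomeric pairs, giving 9 + 6 = 15 stereoisomers in total.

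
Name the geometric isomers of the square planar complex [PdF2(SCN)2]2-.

cis and trans

There are 2 geometric isomers: F cis; F trans.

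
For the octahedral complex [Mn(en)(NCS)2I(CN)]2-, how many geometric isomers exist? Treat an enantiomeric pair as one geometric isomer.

An octahedron has six vertices in three trans pairs; every non-trans pair is cis.
Each en is bidentate and must span two cis positions.
Working through the distinct placements yields 4 geometric isomers: NCS cis (3 arrangements, 2 chiral); NCS trans.

4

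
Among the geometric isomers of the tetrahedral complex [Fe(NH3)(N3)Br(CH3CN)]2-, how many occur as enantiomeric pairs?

1

In a tetrahedral complex all four positions are equivalent and every pair of ligands is adjacent — there is no cis/trans distinction.
Only one geometric arrangement is possible; it has no improper symmetry element, so it exists as a pair of enantiomers (2 stereoisomers).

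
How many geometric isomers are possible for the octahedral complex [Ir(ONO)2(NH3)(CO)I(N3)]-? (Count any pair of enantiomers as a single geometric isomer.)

9

The six octahedral sites form three mutually perpendicular trans pairs.
Exhaustive case analysis gives 9 geometric isomers.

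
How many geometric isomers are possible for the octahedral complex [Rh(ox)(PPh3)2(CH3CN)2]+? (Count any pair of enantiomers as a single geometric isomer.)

Each ox is bidentate and must span two cis positions.
Systematic placement gives 3 geometric isomers: PPh3 cis, CH3CN trans; PPh3 cis, CH3CN cis (chiral); PPh3 trans, CH3CN cis.

3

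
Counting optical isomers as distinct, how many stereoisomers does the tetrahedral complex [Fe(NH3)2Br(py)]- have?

In a tetrahedral complex all four positions are equivalent and every pair of ligands is adjacent — there is no cis/trans distinction.
Only one geometric arrangement is possible.

1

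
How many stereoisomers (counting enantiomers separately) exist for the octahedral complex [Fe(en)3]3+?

2

In an octahedral complex each vertex has one trans partner and four cis neighbours.
Each en is bidentate and must span two cis positions.
Only one geometric arrangement is possible; it has no improper symmetry element, so it exists as a pair of enantiomers (2 stereoisomers).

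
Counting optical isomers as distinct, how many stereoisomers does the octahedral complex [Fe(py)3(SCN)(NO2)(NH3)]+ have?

The six octahedral sites form three mutually perpendicular trans pairs.
The distinct arrangements are (4 in all): py mer (3 arrangements); py fac (chiral).
One of these lacks any improper symmetry element and so occurs as an enantiomeric pair, giving 4 + 1 = 5 stereoisomers in total.

5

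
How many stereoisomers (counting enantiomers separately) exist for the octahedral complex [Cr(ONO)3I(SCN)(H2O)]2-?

The distinct arrangements are (4 in all): ONO mer (3 arrangements); ONO fac (chiral).
One of these lacks any improper symmetry element and so occurs as an enantiomeric pair, giving 4 + 1 = 5 stereoisomers in total.

5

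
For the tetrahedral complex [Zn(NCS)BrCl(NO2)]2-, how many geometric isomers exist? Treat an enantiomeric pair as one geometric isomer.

1

In a tetrahedral complex all four positions are equivalent and every pair of ligands is adjacent — there is no cis/trans distinction.
Only one geometric arrangement is possible; it has no improper symmetry element, so it exists as a pair of enantiomers (2 stereoisomers).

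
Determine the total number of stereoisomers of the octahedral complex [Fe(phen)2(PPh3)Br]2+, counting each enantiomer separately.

3

Each phen is bidentate and must span two cis positions.
There are 2 geometric isomers: PPh3 and Br mutually trans; PPh3 and Br mutually cis (chiral).
One of these lacks any improper symmetry element and so occurs as an enantiomeric pair, giving 2 + 1 = 3 stereoisomers in total.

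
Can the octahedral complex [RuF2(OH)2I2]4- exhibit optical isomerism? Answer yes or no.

yes

In an octahedral complex each vertex has one trans partner and four cis neighbours.
Working through the distinct placements yields 5 geometric isomers: F trans, OH trans, I trans; F trans, OH cis, I cis; F cis, OH trans, I cis; F cis, OH cis, I cis (chiral); F cis, OH cis, I trans.
One of these lacks any improper symmetry element and so occurs as an enantiomeric pair, giving 5 + 1 = 6 stereoisomers in total.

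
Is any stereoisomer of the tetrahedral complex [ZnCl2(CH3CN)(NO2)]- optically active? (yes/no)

no

All four vertices of a tetrahedron are equivalent and mutually adjacent, so cis/trans isomerism cannot arise.
Only one geometric arrangement is possible.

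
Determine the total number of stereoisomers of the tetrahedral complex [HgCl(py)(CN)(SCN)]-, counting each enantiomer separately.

2

Only one geometric arrangement is possible; it has no improper symmetry element, so it exists as a pair of enantiomers (2 stereoisomers).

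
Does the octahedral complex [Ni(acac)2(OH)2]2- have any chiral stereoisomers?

The six octahedral sites form three mutually perpendicular trans pairs.
Each acac is bidentate and must span two cis positions.
There are 2 geometric isomers: OH trans; OH cis (chiral).
One of these lacks any improper symmetry element and so occurs as an enantiomeric pair, giving 2 + 1 = 3 stereoisomers in total.

yes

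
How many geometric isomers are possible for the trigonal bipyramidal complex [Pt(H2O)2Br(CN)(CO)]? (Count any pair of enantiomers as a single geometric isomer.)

7

A trigonal bipyramid has two axial and three equatorial sites, which are chemically inequivalent.
Placing the ligands in turn and identifying arrangements related by rotation or reflection leaves 7 distinct geometric isomers.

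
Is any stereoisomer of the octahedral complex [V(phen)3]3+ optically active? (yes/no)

yes

In an octahedral complex each vertex has one trans partner and four cis neighbours.
Each phen is bidentate and must span two cis positions.
Only one geometric arrangement is possible; it has no improper symmetry element, so it exists as a pair of enantiomers (2 stereoisomers).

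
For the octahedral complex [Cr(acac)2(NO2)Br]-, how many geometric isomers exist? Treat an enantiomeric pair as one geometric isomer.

2

The six octahedral sites form three mutually perpendicular trans pairs.
Each acac is bidentate and must span two cis positions.
Systematic placement gives 2 geometric isomers: NO2 and Br mutually trans; NO2 and Br mutually cis (chiral).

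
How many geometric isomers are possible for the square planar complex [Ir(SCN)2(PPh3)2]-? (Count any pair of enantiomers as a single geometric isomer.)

In a square planar complex each vertex has one trans partner and two cis neighbours.
Systematic placement gives 2 geometric isomers: SCN cis; SCN trans.

2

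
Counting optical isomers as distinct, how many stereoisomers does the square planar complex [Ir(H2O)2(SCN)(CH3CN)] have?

Working through the distinct placements yields 2 geometric isomers: H2O cis; H2O trans.
Each arrangement has an internal mirror plane or centre of symmetry, so none is chiral.

2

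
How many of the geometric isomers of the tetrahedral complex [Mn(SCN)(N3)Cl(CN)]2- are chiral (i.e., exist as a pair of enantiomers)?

1

In a tetrahedral complex all four positions are equivalent and every pair of ligands is adjacent — there is no cis/trans distinction.
Only one geometric arrangement is possible; it has no improper symmetry element, so it exists as a pair of enantiomers (2 stereoisomers).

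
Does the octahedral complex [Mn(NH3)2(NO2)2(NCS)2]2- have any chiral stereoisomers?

The six octahedral sites form three mutually perpendicular trans pairs.
The distinct arrangements are (5 in all): NH3 trans, NO2 trans, NCS trans; NH3 cis, NO2 cis, NCS trans; NH3 cis, NO2 trans, NCS cis; NH3 cis, NO2 cis, NCS cis (chiral); NH3 trans, NO2 cis, NCS cis.
One of these lacks any improper symmetry element and so occurs as an enantiomeric pair, giving 5 + 1 = 6 stereoisomers in total.

yes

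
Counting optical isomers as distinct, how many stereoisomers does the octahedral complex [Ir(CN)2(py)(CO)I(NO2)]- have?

15

Exhaustive case analysis gives 9 geometric isomers.
Of these, 6 lack any improper symmetry element and so occur as enantiomeric pairs, giving 9 + 6 = 15 stereoisomers in total.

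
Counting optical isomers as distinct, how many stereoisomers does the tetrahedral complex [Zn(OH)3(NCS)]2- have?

1

All four vertices of a tetrahedron are equivalent and mutually adjacent, so cis/trans isomerism cannot arise.
Only one geometric arrangement is possible.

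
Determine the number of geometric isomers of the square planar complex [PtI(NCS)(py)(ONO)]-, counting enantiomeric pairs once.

3

A square has two trans pairs of vertices; adjacent vertices are cis.
There are 3 geometric isomers: (I/ONO trans, NCS/py trans); (I/py trans, NCS/ONO trans); (I/NCS trans, ONO/py trans).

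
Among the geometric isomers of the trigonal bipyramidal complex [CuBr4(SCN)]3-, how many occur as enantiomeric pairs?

A trigonal bipyramid has two axial and three equatorial sites, which are chemically inequivalent.
The distinct arrangements are (2 in all): SCN equatorial; SCN axial.
Each arrangement has an internal mirror plane or centre of symmetry, so none is chiral.

0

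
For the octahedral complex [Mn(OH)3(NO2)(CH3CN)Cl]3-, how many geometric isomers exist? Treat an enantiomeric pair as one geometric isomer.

4

An octahedron has six vertices in three trans pairs; every non-trans pair is cis.
The distinct arrangements are (4 in all): OH mer (3 arrangements); OH fac (chiral).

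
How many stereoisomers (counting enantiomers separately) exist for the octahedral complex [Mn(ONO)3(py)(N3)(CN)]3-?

Systematic placement gives 4 geometric isomers: ONO mer (3 arrangements); ONO fac (chiral).
One of these lacks any improper symmetry element and so occurs as an enantiomeric pair, giving 4 + 1 = 5 stereoisomers in total.

5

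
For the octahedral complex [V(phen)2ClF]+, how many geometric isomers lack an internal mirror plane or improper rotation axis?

In an octahedral complex each vertex has one trans partner and four cis neighbours.
Each phen is bidentate and must span two cis positions.
Working through the distinct placements yields 2 geometric isomers: Cl and F mutually trans; Cl and F mutually cis (chiral).
One of these lacks any improper symmetry element and so occurs as an enantiomeric pair, giving 2 + 1 = 3 stereoisomers in total.

1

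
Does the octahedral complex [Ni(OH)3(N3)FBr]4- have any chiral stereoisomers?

yes

The six octahedral sites form three mutually perpendicular trans pairs.
The distinct arrangements are (4 in all): OH mer (3 arrangements); OH fac (chiral).
One of these lacks any improper symmetry element and so occurs as an enantiomeric pair, giving 4 + 1 = 5 stereoisomers in total.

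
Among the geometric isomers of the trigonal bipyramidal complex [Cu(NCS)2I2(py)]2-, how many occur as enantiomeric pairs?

Systematic enumeration (placing each ligand type in turn and discarding arrangements equivalent by rotation or reflection) gives 5 geometric isomers.
One of these lacks any improper symmetry element and so occurs as an enantiomeric pair, giving 5 + 1 = 6 stereoisomers in total.

1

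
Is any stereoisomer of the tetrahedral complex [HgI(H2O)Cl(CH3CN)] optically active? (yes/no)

All four vertices of a tetrahedron are equivalent and mutually adjacent, so cis/trans isomerism cannot arise.
Only one geometric arrangement is possible; it has no improper symmetry element, so it exists as a pair of enantiomers (2 stereoisomers).

yes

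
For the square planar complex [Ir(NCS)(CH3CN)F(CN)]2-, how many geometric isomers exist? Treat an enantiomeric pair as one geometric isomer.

A square has two trans pairs of vertices; adjacent vertices are cis.
Systematic placement gives 3 geometric isomers: (CH3CN/F trans, CN/NCS trans); (CH3CN/NCS trans, CN/F trans); (CH3CN/CN trans, F/NCS trans).

3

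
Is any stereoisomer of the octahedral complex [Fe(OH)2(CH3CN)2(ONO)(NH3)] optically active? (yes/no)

yes

An octahedron has six vertices in three trans pairs; every non-trans pair is cis.
There are 6 geometric isomers: OH cis, CH3CN trans; OH trans, CH3CN trans; OH cis, CH3CN cis (3 arrangements, 2 chiral); OH trans, CH3CN cis.
Of these, 2 lack any improper symmetry element and so occur as enantiomeric pairs, giving 6 + 2 = 8 stereoisomers in total.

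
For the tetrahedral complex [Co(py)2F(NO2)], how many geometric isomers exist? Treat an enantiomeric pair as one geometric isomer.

Only one geometric arrangement is possible.

1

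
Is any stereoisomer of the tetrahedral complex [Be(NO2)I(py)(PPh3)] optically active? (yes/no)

In a tetrahedral complex all four positions are equivalent and every pair of ligands is adjacent — there is no cis/trans distinction.
Only one geometric arrangement is possible; it has no improper symmetry element, so it exists as a pair of enantiomers (2 stereoisomers).

yes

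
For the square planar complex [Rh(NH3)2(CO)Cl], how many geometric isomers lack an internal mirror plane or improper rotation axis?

0

In a square planar complex each vertex has one trans partner and two cis neighbours.
Systematic placement gives 2 geometric isomers: NH3 cis; NH3 trans.
Each arrangement has an internal mirror plane or centre of symmetry, so none is chiral.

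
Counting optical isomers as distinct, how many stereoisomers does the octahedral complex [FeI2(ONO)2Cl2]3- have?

In an octahedral complex each vertex has one trans partner and four cis neighbours.
Working through the distinct placements yields 5 geometric isomers: I trans, ONO trans, Cl trans; I cis, ONO cis, Cl trans; I cis, ONO trans, Cl cis; I cis, ONO cis, Cl cis (chiral); I trans, ONO cis, Cl cis.
One of these lacks any improper symmetry element and so occurs as an enantiomeric pair, giving 5 + 1 = 6 stereoisomers in total.

6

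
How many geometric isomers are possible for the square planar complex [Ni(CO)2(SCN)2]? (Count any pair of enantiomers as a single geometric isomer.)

Working through the distinct placements yields 2 geometric isomers: CO cis; CO trans.

2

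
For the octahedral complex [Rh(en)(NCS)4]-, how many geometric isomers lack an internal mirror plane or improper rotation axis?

0

In an octahedral complex each vertex has one trans partner and four cis neighbours.
Each en is bidentate and must span two cis positions.
Only one geometric arrangement is possible.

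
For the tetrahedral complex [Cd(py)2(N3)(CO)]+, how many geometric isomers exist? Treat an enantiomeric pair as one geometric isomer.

Only one geometric arrangement is possible.

1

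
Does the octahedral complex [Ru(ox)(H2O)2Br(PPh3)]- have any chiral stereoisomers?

An octahedron has six vertices in three trans pairs; every non-trans pair is cis.
Each ox is bidentate and must span two cis positions.
The distinct arrangements are (4 in all): H2O cis (3 arrangements, 2 chiral); H2O trans.
Of these, 2 lack any improper symmetry element and so occur as enantiomeric pairs, giving 4 + 2 = 6 stereoisomers in total.

yes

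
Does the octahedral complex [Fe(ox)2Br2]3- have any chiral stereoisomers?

Each ox is bidentate and must span two cis positions.
There are 2 geometric isomers: Br trans; Br cis (chiral).
One of these lacks any improper symmetry element and so occurs as an enantiomeric pair, giving 2 + 1 = 3 stereoisomers in total.

yes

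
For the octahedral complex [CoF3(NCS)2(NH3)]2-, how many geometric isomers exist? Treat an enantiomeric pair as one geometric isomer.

In an octahedral complex each vertex has one trans partner and four cis neighbours.
There are 3 geometric isomers: F mer, NCS cis; F mer, NCS trans; F fac, NCS cis.

3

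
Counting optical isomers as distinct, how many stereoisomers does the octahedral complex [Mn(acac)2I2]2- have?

3

In an octahedral complex each vertex has one trans partner and four cis neighbours.
Each acac is bidentate and must span two cis positions.
Working through the distinct placements yields 2 geometric isomers: I trans; I cis (chiral).
One of these lacks any improper symmetry element and so occurs as an enantiomeric pair, giving 2 + 1 = 3 stereoisomers in total.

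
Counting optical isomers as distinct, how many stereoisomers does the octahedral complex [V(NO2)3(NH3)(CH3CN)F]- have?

The six octahedral sites form three mutually perpendicular trans pairs.
The distinct arrangements are (4 in all): NO2 mer (3 arrangements); NO2 fac (chiral).
One of these lacks any improper symmetry element and so occurs as an enantiomeric pair, giving 4 + 1 = 5 stereoisomers in total.

5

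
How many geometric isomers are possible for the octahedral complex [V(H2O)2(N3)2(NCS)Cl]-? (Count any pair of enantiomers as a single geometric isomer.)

6

In an octahedral complex each vertex has one trans partner and four cis neighbours.
There are 6 geometric isomers: H2O cis, N3 cis (3 arrangements, 2 chiral); H2O cis, N3 trans; H2O trans, N3 cis; H2O trans, N3 trans.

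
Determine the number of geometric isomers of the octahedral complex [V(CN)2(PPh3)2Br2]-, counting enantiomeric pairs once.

An octahedron has six vertices in three trans pairs; every non-trans pair is cis.
Systematic placement gives 5 geometric isomers: CN trans, PPh3 trans, Br trans; CN cis, PPh3 cis, Br trans; CN cis, PPh3 trans, Br cis; CN cis, PPh3 cis, Br cis (chiral); CN trans, PPh3 cis, Br cis.

5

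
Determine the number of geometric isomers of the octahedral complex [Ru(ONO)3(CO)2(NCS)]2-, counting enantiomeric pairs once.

3

The six octahedral sites form three mutually perpendicular trans pairs.
Working through the distinct placements yields 3 geometric isomers: ONO mer, CO trans; ONO mer, CO cis; ONO fac, CO cis.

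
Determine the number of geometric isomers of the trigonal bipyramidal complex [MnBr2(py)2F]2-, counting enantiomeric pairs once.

A trigonal bipyramid has two axial and three equatorial sites, which are chemically inequivalent.
Exhaustive case analysis gives 5 geometric isomers.

5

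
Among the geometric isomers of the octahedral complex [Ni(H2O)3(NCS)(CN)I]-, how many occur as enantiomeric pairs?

1

An octahedron has six vertices in three trans pairs; every non-trans pair is cis.
There are 4 geometric isomers: H2O mer (3 arrangements); H2O fac (chiral).
One of these lacks any improper symmetry element and so occurs as an enantiomeric pair, giving 4 + 1 = 5 stereoisomers in total.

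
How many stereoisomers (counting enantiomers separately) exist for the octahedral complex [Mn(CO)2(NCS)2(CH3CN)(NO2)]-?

8

The six octahedral sites form three mutually perpendicular trans pairs.
Working through the distinct placements yields 6 geometric isomers: CO cis, NCS cis (3 arrangements, 2 chiral); CO cis, NCS trans; CO trans, NCS cis; CO trans, NCS trans.
Of these, 2 lack any improper symmetry element and so occur as enantiomeric pairs, giving 6 + 2 = 8 stereoisomers in total.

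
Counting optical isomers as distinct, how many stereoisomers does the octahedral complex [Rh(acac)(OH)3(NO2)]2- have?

In an octahedral complex each vertex has one trans partner and four cis neighbours.
Each acac is bidentate and must span two cis positions.
Working through the distinct placements yields 2 geometric isomers: OH fac; OH mer.
Each arrangement has an internal mirror plane or centre of symmetry, so none is chiral.

2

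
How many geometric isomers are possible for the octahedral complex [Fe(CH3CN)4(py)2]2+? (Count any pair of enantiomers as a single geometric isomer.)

2

In an octahedral complex each vertex has one trans partner and four cis neighbours.
Working through the distinct placements yields 2 geometric isomers: py trans; py cis.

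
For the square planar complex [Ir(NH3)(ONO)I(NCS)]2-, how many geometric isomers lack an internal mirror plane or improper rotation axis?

A square has two trans pairs of vertices; adjacent vertices are cis.
There are 3 geometric isomers: (I/NH3 trans, NCS/ONO trans); (I/ONO trans, NCS/NH3 trans); (I/NCS trans, NH3/ONO trans).
Each arrangement has an internal mirror plane or centre of symmetry, so none is chiral.

0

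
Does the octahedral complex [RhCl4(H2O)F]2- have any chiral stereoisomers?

In an octahedral complex each vertex has one trans partner and four cis neighbours.
Working through the distinct placements yields 2 geometric isomers: H2O and F mutually trans; H2O and F mutually cis.
Each arrangement has an internal mirror plane or centre of symmetry, so none is chiral.

no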